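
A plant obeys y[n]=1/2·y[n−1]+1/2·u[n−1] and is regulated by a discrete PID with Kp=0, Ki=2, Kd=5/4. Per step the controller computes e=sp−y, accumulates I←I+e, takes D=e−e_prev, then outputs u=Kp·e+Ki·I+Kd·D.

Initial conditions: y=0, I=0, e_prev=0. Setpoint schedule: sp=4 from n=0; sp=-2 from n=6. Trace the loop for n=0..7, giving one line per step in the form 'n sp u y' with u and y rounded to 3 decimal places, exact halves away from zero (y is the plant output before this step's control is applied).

0 4 13.000 0.000
1 4 -5.125 6.500
2 4 16.891 0.688
3 4 -10.080 8.789
4 4 21.131 -0.646
5 4 -16.758 10.243
6 -2 8.743 -3.258
7 -2 -17.618 2.743

(exact arithmetic carried between steps; '≈' marks a value shown rounded to 6 d.p. or computed from one; I and e_prev carry over from the previous line; the table rounds u and y to 3 d.p., halves away from zero)
n=0: y=0, sp=4, e=sp−y=4; I=4, D=e−e_prev=4; u=0·4+2·4+5/4·4=13; next y=1/2·0+1/2·13=6.5
n=1: y=6.5, sp=4, e=sp−y=-2.5; I=1.5, D=e−e_prev=-6.5; u=0·(-2.5)+2·1.5+5/4·(-6.5)=-5.125; next y=1/2·6.5+1/2·(-5.125)=0.6875
n=2: y=0.6875, sp=4, e=sp−y=3.3125; I=4.8125, D=e−e_prev=5.8125; u=0·3.3125+2·4.8125+5/4·5.8125=16.890625; next y=1/2·0.6875+1/2·16.890625≈8.789063
n=3: y≈8.789063, sp=4, e=sp−y≈-4.789063; I≈0.023438, D=e−e_prev≈-8.101563; u=0·(-4.789063)+2·0.023438+5/4·(-8.101563)≈-10.080078; next y=1/2·8.789063+1/2·(-10.080078)≈-0.645508
n=4: y≈-0.645508, sp=4, e=sp−y≈4.645508; I≈4.668945, D=e−e_prev≈9.434570; u=0·4.645508+2·4.668945+5/4·9.434570≈21.131104; next y=1/2·(-0.645508)+1/2·21.131104≈10.242798
n=5: y≈10.242798, sp=4, e=sp−y≈-6.242798; I≈-1.573853, D=e−e_prev≈-10.888306; u=0·(-6.242798)+2·(-1.573853)+5/4·(-10.888306)≈-16.758087; next y=1/2·10.242798+1/2·(-16.758087)≈-3.257645
n=6: y≈-3.257645, sp=-2, e=sp−y≈1.257645; I≈-0.316208, D=e−e_prev≈7.500443; u=0·1.257645+2·(-0.316208)+5/4·7.500443≈8.743137; next y=1/2·(-3.257645)+1/2·8.743137≈2.742746
n=7: y≈2.742746, sp=-2, e=sp−y≈-4.742746; I≈-5.058954, D=e−e_prev≈-6.000391; u=0·(-4.742746)+2·(-5.058954)+5/4·(-6.000391)≈-17.618397; next y=1/2·2.742746+1/2·(-17.618397)≈-7.437825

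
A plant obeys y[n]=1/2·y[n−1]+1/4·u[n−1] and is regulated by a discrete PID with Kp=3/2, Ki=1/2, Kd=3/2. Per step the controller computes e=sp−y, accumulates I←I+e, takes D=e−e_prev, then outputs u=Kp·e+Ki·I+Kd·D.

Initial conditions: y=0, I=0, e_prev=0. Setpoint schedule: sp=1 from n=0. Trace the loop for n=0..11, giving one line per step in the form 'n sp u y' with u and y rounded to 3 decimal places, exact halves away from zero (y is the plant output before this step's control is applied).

0 1 3.500 0.000
1 1 -0.563 0.875
2 1 2.836 0.297
3 1 0.358 0.857
4 1 2.457 0.518
5 1 0.946 0.874
6 1 2.243 0.673
7 1 1.322 0.897
8 1 2.123 0.779
9 1 1.562 0.920
10 1 2.057 0.851
11 1 1.716 0.940

(exact arithmetic carried between steps; '≈' marks a value shown rounded to 6 d.p. or computed from one; I and e_prev carry over from the previous line; the table rounds u and y to 3 d.p., halves away from zero)
n=0: y=0, sp=1, e=sp−y=1; I=1, D=e−e_prev=1; u=3/2·1+1/2·1+3/2·1=3.5; next y=1/2·0+1/4·3.5=0.875
n=1: y=0.875, sp=1, e=sp−y=0.125; I=1.125, D=e−e_prev=-0.875; u=3/2·0.125+1/2·1.125+3/2·(-0.875)=-0.5625; next y=1/2·0.875+1/4·(-0.5625)=0.296875
n=2: y=0.296875, sp=1, e=sp−y=0.703125; I=1.828125, D=e−e_prev=0.578125; u=3/2·0.703125+1/2·1.828125+3/2·0.578125≈2.835938; next y=1/2·0.296875+1/4·2.835938≈0.857422
n=3: y≈0.857422, sp=1, e=sp−y≈0.142578; I≈1.970703, D=e−e_prev≈-0.560547; u=3/2·0.142578+1/2·1.970703+3/2·(-0.560547)≈0.358398; next y=1/2·0.857422+1/4·0.358398≈0.518311
n=4: y≈0.518311, sp=1, e=sp−y≈0.481689; I≈2.452393, D=e−e_prev≈0.339111; u=3/2·0.481689+1/2·2.452393+3/2·0.339111≈2.457397; next y=1/2·0.518311+1/4·2.457397≈0.873505
n=5: y≈0.873505, sp=1, e=sp−y≈0.126495; I≈2.578888, D=e−e_prev≈-0.355194; u=3/2·0.126495+1/2·2.578888+3/2·(-0.355194)≈0.946396; next y=1/2·0.873505+1/4·0.946396≈0.673351
n=6: y≈0.673351, sp=1, e=sp−y≈0.326649; I≈2.905537, D=e−e_prev≈0.200153; u=3/2·0.326649+1/2·2.905537+3/2·0.200153≈2.242971; next y=1/2·0.673351+1/4·2.242971≈0.897418
n=7: y≈0.897418, sp=1, e=sp−y≈0.102582; I≈3.008118, D=e−e_prev≈-0.224067; u=3/2·0.102582+1/2·3.008118+3/2·(-0.224067)≈1.321831; next y=1/2·0.897418+1/4·1.321831≈0.779167
n=8: y≈0.779167, sp=1, e=sp−y≈0.220833; I≈3.228951, D=e−e_prev≈0.118252; u=3/2·0.220833+1/2·3.228951+3/2·0.118252≈2.123103; next y=1/2·0.779167+1/4·2.123103≈0.920359
n=9: y≈0.920359, sp=1, e=sp−y≈0.079641; I≈3.308592, D=e−e_prev≈-0.141192; u=3/2·0.079641+1/2·3.308592+3/2·(-0.141192)≈1.561969; next y=1/2·0.920359+1/4·1.561969≈0.850672
n=10: y≈0.850672, sp=1, e=sp−y≈0.149328; I≈3.457920, D=e−e_prev≈0.069687; u=3/2·0.149328+1/2·3.457920+3/2·0.069687≈2.057483; next y=1/2·0.850672+1/4·2.057483≈0.939707
n=11: y≈0.939707, sp=1, e=sp−y≈0.060293; I≈3.518214, D=e−e_prev≈-0.089035; u=3/2·0.060293+1/2·3.518214+3/2·(-0.089035)≈1.715994; next y=1/2·0.939707+1/4·1.715994≈0.898852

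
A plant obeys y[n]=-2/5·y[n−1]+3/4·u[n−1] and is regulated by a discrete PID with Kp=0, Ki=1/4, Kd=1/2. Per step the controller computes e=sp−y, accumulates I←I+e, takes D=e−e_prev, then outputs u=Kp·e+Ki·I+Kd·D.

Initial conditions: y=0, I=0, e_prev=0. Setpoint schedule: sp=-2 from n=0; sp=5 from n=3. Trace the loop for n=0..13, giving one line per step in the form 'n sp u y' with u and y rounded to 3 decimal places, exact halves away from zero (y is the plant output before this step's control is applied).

(exact arithmetic carried between steps; '≈' marks a value shown rounded to 6 d.p. or computed from one; I and e_prev carry over from the previous line; the table rounds u and y to 3 d.p., halves away from zero)
n=0: y=0, sp=-2, e=sp−y=-2; I=-2, D=e−e_prev=-2; u=0·(-2)+1/4·(-2)+1/2·(-2)=-1.5; next y=-2/5·0+3/4·(-1.5)=-1.125
n=1: y=-1.125, sp=-2, e=sp−y=-0.875; I=-2.875, D=e−e_prev=1.125; u=0·(-0.875)+1/4·(-2.875)+1/2·1.125=-0.15625; next y=-2/5·(-1.125)+3/4·(-0.15625)≈0.332813
n=2: y≈0.332813, sp=-2, e=sp−y≈-2.332813; I≈-5.207813, D=e−e_prev≈-1.457813; u=0·(-2.332813)+1/4·(-5.207813)+1/2·(-1.457813)≈-2.030859; next y=-2/5·0.332813+3/4·(-2.030859)≈-1.656270
n=3: y≈-1.656270, sp=5, e=sp−y≈6.656270; I≈1.448457, D=e−e_prev≈8.989082; u=0·6.656270+1/4·1.448457+1/2·8.989082≈4.856655; next y=-2/5·(-1.656270)+3/4·4.856655≈4.304999
n=4: y≈4.304999, sp=5, e=sp−y≈0.695001; I≈2.143458, D=e−e_prev≈-5.961269; u=0·0.695001+1/4·2.143458+1/2·(-5.961269)≈-2.444770; next y=-2/5·4.304999+3/4·(-2.444770)≈-3.555577
n=5: y≈-3.555577, sp=5, e=sp−y≈8.555577; I≈10.699035, D=e−e_prev≈7.860576; u=0·8.555577+1/4·10.699035+1/2·7.860576≈6.605047; next y=-2/5·(-3.555577)+3/4·6.605047≈6.376016
n=6: y≈6.376016, sp=5, e=sp−y≈-1.376016; I≈9.323019, D=e−e_prev≈-9.931593; u=0·(-1.376016)+1/4·9.323019+1/2·(-9.931593)≈-2.635042; next y=-2/5·6.376016+3/4·(-2.635042)≈-4.526688
n=7: y≈-4.526688, sp=5, e=sp−y≈9.526688; I≈18.849707, D=e−e_prev≈10.902704; u=0·9.526688+1/4·18.849707+1/2·10.902704≈10.163779; next y=-2/5·(-4.526688)+3/4·10.163779≈9.433509
n=8: y≈9.433509, sp=5, e=sp−y≈-4.433509; I≈14.416198, D=e−e_prev≈-13.960197; u=0·(-4.433509)+1/4·14.416198+1/2·(-13.960197)≈-3.376049; next y=-2/5·9.433509+3/4·(-3.376049)≈-6.305440
n=9: y≈-6.305440, sp=5, e=sp−y≈11.305440; I≈25.721638, D=e−e_prev≈15.738950; u=0·11.305440+1/4·25.721638+1/2·15.738950≈14.299884; next y=-2/5·(-6.305440)+3/4·14.299884≈13.247089
n=10: y≈13.247089, sp=5, e=sp−y≈-8.247089; I≈17.474549, D=e−e_prev≈-19.552530; u=0·(-8.247089)+1/4·17.474549+1/2·(-19.552530)≈-5.407628; next y=-2/5·13.247089+3/4·(-5.407628)≈-9.354557
n=11: y≈-9.354557, sp=5, e=sp−y≈14.354557; I≈31.829105, D=e−e_prev≈22.601646; u=0·14.354557+1/4·31.829105+1/2·22.601646≈19.258099; next y=-2/5·(-9.354557)+3/4·19.258099≈18.185397
n=12: y≈18.185397, sp=5, e=sp−y≈-13.185397; I≈18.643708, D=e−e_prev≈-27.539954; u=0·(-13.185397)+1/4·18.643708+1/2·(-27.539954)≈-9.109050; next y=-2/5·18.185397+3/4·(-9.109050)≈-14.105946
n=13: y≈-14.105946, sp=5, e=sp−y≈19.105946; I≈37.749654, D=e−e_prev≈32.291343; u=0·19.105946+1/4·37.749654+1/2·32.291343≈25.583085; next y=-2/5·(-14.105946)+3/4·25.583085≈24.829693

0 -2 -1.500 0.000
1 -2 -0.156 -1.125
2 -2 -2.031 0.333
3 5 4.857 -1.656
4 5 -2.445 4.305
5 5 6.605 -3.556
6 5 -2.635 6.376
7 5 10.164 -4.527
8 5 -3.376 9.434
9 5 14.300 -6.305
10 5 -5.408 13.247
11 5 19.258 -9.355
12 5 -9.109 18.185
13 5 25.583 -14.106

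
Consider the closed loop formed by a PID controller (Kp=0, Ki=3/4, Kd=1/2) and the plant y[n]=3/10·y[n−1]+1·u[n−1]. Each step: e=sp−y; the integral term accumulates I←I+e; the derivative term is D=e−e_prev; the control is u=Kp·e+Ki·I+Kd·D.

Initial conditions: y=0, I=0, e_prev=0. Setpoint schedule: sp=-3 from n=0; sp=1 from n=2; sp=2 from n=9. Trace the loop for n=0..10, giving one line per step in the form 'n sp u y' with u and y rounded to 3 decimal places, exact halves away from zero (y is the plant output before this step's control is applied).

0 -3 -3.750 0.000
1 -3 0.188 -3.750
2 1 0.359 -0.938
3 1 -0.051 0.078
4 1 1.280 -0.027
5 1 0.374 1.272
6 1 1.465 0.755
7 1 0.220 1.692
8 1 1.375 0.727
9 2 1.265 1.593
10 2 1.316 1.743

(exact arithmetic carried between steps; '≈' marks a value shown rounded to 6 d.p. or computed from one; I and e_prev carry over from the previous line; the table rounds u and y to 3 d.p., halves away from zero)
n=0: y=0, sp=-3, e=sp−y=-3; I=-3, D=e−e_prev=-3; u=0·(-3)+3/4·(-3)+1/2·(-3)=-3.75; next y=3/10·0+1·(-3.75)=-3.75
n=1: y=-3.75, sp=-3, e=sp−y=0.75; I=-2.25, D=e−e_prev=3.75; u=0·0.75+3/4·(-2.25)+1/2·3.75=0.1875; next y=3/10·(-3.75)+1·0.1875=-0.9375
n=2: y=-0.9375, sp=1, e=sp−y=1.9375; I=-0.3125, D=e−e_prev=1.1875; u=0·1.9375+3/4·(-0.3125)+1/2·1.1875=0.359375; next y=3/10·(-0.9375)+1·0.359375=0.078125
n=3: y=0.078125, sp=1, e=sp−y=0.921875; I=0.609375, D=e−e_prev=-1.015625; u=0·0.921875+3/4·0.609375+1/2·(-1.015625)≈-0.050781; next y=3/10·0.078125+1·(-0.050781)≈-0.027344
n=4: y≈-0.027344, sp=1, e=sp−y≈1.027344; I≈1.636719, D=e−e_prev≈0.105469; u=0·1.027344+3/4·1.636719+1/2·0.105469≈1.280273; next y=3/10·(-0.027344)+1·1.280273≈1.272070
n=5: y≈1.272070, sp=1, e=sp−y≈-0.272070; I≈1.364648, D=e−e_prev≈-1.299414; u=0·(-0.272070)+3/4·1.364648+1/2·(-1.299414)≈0.373779; next y=3/10·1.272070+1·0.373779≈0.755400
n=6: y≈0.755400, sp=1, e=sp−y≈0.244600; I≈1.609248, D=e−e_prev≈0.516670; u=0·0.244600+3/4·1.609248+1/2·0.516670≈1.465271; next y=3/10·0.755400+1·1.465271≈1.691891
n=7: y≈1.691891, sp=1, e=sp−y≈-0.691891; I≈0.917357, D=e−e_prev≈-0.936491; u=0·(-0.691891)+3/4·0.917357+1/2·(-0.936491)≈0.219772; next y=3/10·1.691891+1·0.219772≈0.727340
n=8: y≈0.727340, sp=1, e=sp−y≈0.272660; I≈1.190017, D=e−e_prev≈0.964551; u=0·0.272660+3/4·1.190017+1/2·0.964551≈1.374789; next y=3/10·0.727340+1·1.374789≈1.592991
n=9: y≈1.592991, sp=2, e=sp−y≈0.407009; I≈1.597027, D=e−e_prev≈0.134349; u=0·0.407009+3/4·1.597027+1/2·0.134349≈1.264945; next y=3/10·1.592991+1·1.264945≈1.742842
n=10: y≈1.742842, sp=2, e=sp−y≈0.257158; I≈1.854185, D=e−e_prev≈-0.149851; u=0·0.257158+3/4·1.854185+1/2·(-0.149851)≈1.315713; next y=3/10·1.742842+1·1.315713≈1.838566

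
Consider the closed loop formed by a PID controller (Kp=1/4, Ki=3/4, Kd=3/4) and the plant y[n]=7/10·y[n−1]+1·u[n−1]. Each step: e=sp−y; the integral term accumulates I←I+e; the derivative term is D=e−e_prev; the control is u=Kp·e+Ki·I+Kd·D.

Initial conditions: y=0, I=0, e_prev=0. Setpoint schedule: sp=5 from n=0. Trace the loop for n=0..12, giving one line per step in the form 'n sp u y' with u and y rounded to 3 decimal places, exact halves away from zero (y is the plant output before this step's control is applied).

0 5 8.750 0.000
1 5 -6.563 8.750
2 5 13.266 -0.438
3 5 -12.991 12.959
4 5 20.625 -3.920
5 5 -23.496 17.881
6 5 33.700 -10.979
7 5 -40.700 26.014
8 5 56.167 -22.490
9 5 -69.694 40.424
10 5 94.111 -41.397
11 5 -118.884 65.133
12 5 158.156 -73.291

(exact arithmetic carried between steps; '≈' marks a value shown rounded to 6 d.p. or computed from one; I and e_prev carry over from the previous line; the table rounds u and y to 3 d.p., halves away from zero)
n=0: y=0, sp=5, e=sp−y=5; I=5, D=e−e_prev=5; u=1/4·5+3/4·5+3/4·5=8.75; next y=7/10·0+1·8.75=8.75
n=1: y=8.75, sp=5, e=sp−y=-3.75; I=1.25, D=e−e_prev=-8.75; u=1/4·(-3.75)+3/4·1.25+3/4·(-8.75)=-6.5625; next y=7/10·8.75+1·(-6.5625)=-0.4375
n=2: y=-0.4375, sp=5, e=sp−y=5.4375; I=6.6875, D=e−e_prev=9.1875; u=1/4·5.4375+3/4·6.6875+3/4·9.1875=13.265625; next y=7/10·(-0.4375)+1·13.265625=12.959375
n=3: y=12.959375, sp=5, e=sp−y=-7.959375; I=-1.271875, D=e−e_prev=-13.396875; u=1/4·(-7.959375)+3/4·(-1.271875)+3/4·(-13.396875)≈-12.991406; next y=7/10·12.959375+1·(-12.991406)≈-3.919844
n=4: y≈-3.919844, sp=5, e=sp−y≈8.919844; I≈7.647969, D=e−e_prev≈16.879219; u=1/4·8.919844+3/4·7.647969+3/4·16.879219≈20.625352; next y=7/10·(-3.919844)+1·20.625352≈17.881461
n=5: y≈17.881461, sp=5, e=sp−y≈-12.881461; I≈-5.233492, D=e−e_prev≈-21.801305; u=1/4·(-12.881461)+3/4·(-5.233492)+3/4·(-21.801305)≈-23.496463; next y=7/10·17.881461+1·(-23.496463)≈-10.979440
n=6: y≈-10.979440, sp=5, e=sp−y≈15.979440; I≈10.745948, D=e−e_prev≈28.860901; u=1/4·15.979440+3/4·10.745948+3/4·28.860901≈33.699997; next y=7/10·(-10.979440)+1·33.699997≈26.014389
n=7: y≈26.014389, sp=5, e=sp−y≈-21.014389; I≈-10.268441, D=e−e_prev≈-36.993829; u=1/4·(-21.014389)+3/4·(-10.268441)+3/4·(-36.993829)≈-40.700300; next y=7/10·26.014389+1·(-40.700300)≈-22.490227
n=8: y≈-22.490227, sp=5, e=sp−y≈27.490227; I≈17.221787, D=e−e_prev≈48.504616; u=1/4·27.490227+3/4·17.221787+3/4·48.504616≈56.167359; next y=7/10·(-22.490227)+1·56.167359≈40.424200
n=9: y≈40.424200, sp=5, e=sp−y≈-35.424200; I≈-18.202413, D=e−e_prev≈-62.914427; u=1/4·(-35.424200)+3/4·(-18.202413)+3/4·(-62.914427)≈-69.693680; next y=7/10·40.424200+1·(-69.693680)≈-41.396740
n=10: y≈-41.396740, sp=5, e=sp−y≈46.396740; I≈28.194327, D=e−e_prev≈81.820940; u=1/4·46.396740+3/4·28.194327+3/4·81.820940≈94.110636; next y=7/10·(-41.396740)+1·94.110636≈65.132917
n=11: y≈65.132917, sp=5, e=sp−y≈-60.132917; I≈-31.938590, D=e−e_prev≈-106.529658; u=1/4·(-60.132917)+3/4·(-31.938590)+3/4·(-106.529658)≈-118.884415; next y=7/10·65.132917+1·(-118.884415)≈-73.291373
n=12: y≈-73.291373, sp=5, e=sp−y≈78.291373; I≈46.352783, D=e−e_prev≈138.424290; u=1/4·78.291373+3/4·46.352783+3/4·138.424290≈158.155648; next y=7/10·(-73.291373)+1·158.155648≈106.851687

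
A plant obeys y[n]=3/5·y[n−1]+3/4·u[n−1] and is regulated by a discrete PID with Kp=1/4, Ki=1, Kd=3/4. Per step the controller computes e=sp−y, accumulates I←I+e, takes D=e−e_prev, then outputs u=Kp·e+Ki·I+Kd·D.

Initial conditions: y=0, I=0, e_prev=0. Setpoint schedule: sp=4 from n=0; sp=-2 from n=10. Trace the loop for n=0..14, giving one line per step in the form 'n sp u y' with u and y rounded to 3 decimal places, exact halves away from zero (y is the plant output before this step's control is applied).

(exact arithmetic carried between steps; '≈' marks a value shown rounded to 6 d.p. or computed from one; I and e_prev carry over from the previous line; the table rounds u and y to 3 d.p., halves away from zero)
n=0: y=0, sp=4, e=sp−y=4; I=4, D=e−e_prev=4; u=1/4·4+1·4+3/4·4=8; next y=3/5·0+3/4·8=6
n=1: y=6, sp=4, e=sp−y=-2; I=2, D=e−e_prev=-6; u=1/4·(-2)+1·2+3/4·(-6)=-3; next y=3/5·6+3/4·(-3)=1.35
n=2: y=1.35, sp=4, e=sp−y=2.65; I=4.65, D=e−e_prev=4.65; u=1/4·2.65+1·4.65+3/4·4.65=8.8; next y=3/5·1.35+3/4·8.8=7.41
n=3: y=7.41, sp=4, e=sp−y=-3.41; I=1.24, D=e−e_prev=-6.06; u=1/4·(-3.41)+1·1.24+3/4·(-6.06)=-4.1575; next y=3/5·7.41+3/4·(-4.1575)=1.327875
n=4: y=1.327875, sp=4, e=sp−y=2.672125; I=3.912125, D=e−e_prev=6.082125; u=1/4·2.672125+1·3.912125+3/4·6.082125=9.14175; next y=3/5·1.327875+3/4·9.14175≈7.653038
n=5: y≈7.653038, sp=4, e=sp−y≈-3.653038; I≈0.259088, D=e−e_prev≈-6.325163; u=1/4·(-3.653038)+1·0.259088+3/4·(-6.325163)≈-5.398044; next y=3/5·7.653038+3/4·(-5.398044)≈0.543290
n=6: y≈0.543290, sp=4, e=sp−y≈3.456710; I≈3.715798, D=e−e_prev≈7.109748; u=1/4·3.456710+1·3.715798+3/4·7.109748≈9.912286; next y=3/5·0.543290+3/4·9.912286≈7.760189
n=7: y≈7.760189, sp=4, e=sp−y≈-3.760189; I≈-0.044391, D=e−e_prev≈-7.216899; u=1/4·(-3.760189)+1·(-0.044391)+3/4·(-7.216899)≈-6.397112; next y=3/5·7.760189+3/4·(-6.397112)≈-0.141721
n=8: y≈-0.141721, sp=4, e=sp−y≈4.141721; I≈4.097330, D=e−e_prev≈7.901909; u=1/4·4.141721+1·4.097330+3/4·7.901909≈11.059192; next y=3/5·(-0.141721)+3/4·11.059192≈8.209362
n=9: y≈8.209362, sp=4, e=sp−y≈-4.209362; I≈-0.112032, D=e−e_prev≈-8.351083; u=1/4·(-4.209362)+1·(-0.112032)+3/4·(-8.351083)≈-7.427684; next y=3/5·8.209362+3/4·(-7.427684)≈-0.645146
n=10: y≈-0.645146, sp=-2, e=sp−y≈-1.354854; I≈-1.466886, D=e−e_prev≈2.854508; u=1/4·(-1.354854)+1·(-1.466886)+3/4·2.854508≈0.335282; next y=3/5·(-0.645146)+3/4·0.335282≈-0.135626
n=11: y≈-0.135626, sp=-2, e=sp−y≈-1.864374; I≈-3.331259, D=e−e_prev≈-0.509520; u=1/4·(-1.864374)+1·(-3.331259)+3/4·(-0.509520)≈-4.179492; next y=3/5·(-0.135626)+3/4·(-4.179492)≈-3.215995
n=12: y≈-3.215995, sp=-2, e=sp−y≈1.215995; I≈-2.115264, D=e−e_prev≈3.080369; u=1/4·1.215995+1·(-2.115264)+3/4·3.080369≈0.499011; next y=3/5·(-3.215995)+3/4·0.499011≈-1.555339
n=13: y≈-1.555339, sp=-2, e=sp−y≈-0.444661; I≈-2.559925, D=e−e_prev≈-1.660656; u=1/4·(-0.444661)+1·(-2.559925)+3/4·(-1.660656)≈-3.916583; next y=3/5·(-1.555339)+3/4·(-3.916583)≈-3.870641
n=14: y≈-3.870641, sp=-2, e=sp−y≈1.870641; I≈-0.689285, D=e−e_prev≈2.315302; u=1/4·1.870641+1·(-0.689285)+3/4·2.315302≈1.514852; next y=3/5·(-3.870641)+3/4·1.514852≈-1.186246

0 4 8.000 0.000
1 4 -3.000 6.000
2 4 8.800 1.350
3 4 -4.158 7.410
4 4 9.142 1.328
5 4 -5.398 7.653
6 4 9.912 0.543
7 4 -6.397 7.760
8 4 11.059 -0.142
9 4 -7.428 8.209
10 -2 0.335 -0.645
11 -2 -4.179 -0.136
12 -2 0.499 -3.216
13 -2 -3.917 -1.555
14 -2 1.515 -3.871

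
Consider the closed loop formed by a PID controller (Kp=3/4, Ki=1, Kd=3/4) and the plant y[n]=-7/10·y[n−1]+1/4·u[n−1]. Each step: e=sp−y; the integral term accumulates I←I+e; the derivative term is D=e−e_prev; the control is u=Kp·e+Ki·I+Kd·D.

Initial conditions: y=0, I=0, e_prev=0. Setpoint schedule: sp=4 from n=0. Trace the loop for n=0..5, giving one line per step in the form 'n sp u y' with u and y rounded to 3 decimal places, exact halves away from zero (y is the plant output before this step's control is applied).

0 4 10.000 0.000
1 4 4.750 2.500
2 4 15.781 -0.563
3 4 5.793 4.339
4 4 23.950 -1.589
5 4 3.371 7.100

(exact arithmetic carried between steps; '≈' marks a value shown rounded to 6 d.p. or computed from one; I and e_prev carry over from the previous line; the table rounds u and y to 3 d.p., halves away from zero)
n=0: y=0, sp=4, e=sp−y=4; I=4, D=e−e_prev=4; u=3/4·4+1·4+3/4·4=10; next y=-7/10·0+1/4·10=2.5
n=1: y=2.5, sp=4, e=sp−y=1.5; I=5.5, D=e−e_prev=-2.5; u=3/4·1.5+1·5.5+3/4·(-2.5)=4.75; next y=-7/10·2.5+1/4·4.75=-0.5625
n=2: y=-0.5625, sp=4, e=sp−y=4.5625; I=10.0625, D=e−e_prev=3.0625; u=3/4·4.5625+1·10.0625+3/4·3.0625=15.78125; next y=-7/10·(-0.5625)+1/4·15.78125≈4.339063
n=3: y≈4.339063, sp=4, e=sp−y≈-0.339063; I≈9.723438, D=e−e_prev≈-4.901563; u=3/4·(-0.339063)+1·9.723438+3/4·(-4.901563)≈5.792969; next y=-7/10·4.339063+1/4·5.792969≈-1.589102
n=4: y≈-1.589102, sp=4, e=sp−y≈5.589102; I≈15.312539, D=e−e_prev≈5.928164; u=3/4·5.589102+1·15.312539+3/4·5.928164≈23.950488; next y=-7/10·(-1.589102)+1/4·23.950488≈7.099993
n=5: y≈7.099993, sp=4, e=sp−y≈-3.099993; I≈12.212546, D=e−e_prev≈-8.689095; u=3/4·(-3.099993)+1·12.212546+3/4·(-8.689095)≈3.370730; next y=-7/10·7.099993+1/4·3.370730≈-4.127313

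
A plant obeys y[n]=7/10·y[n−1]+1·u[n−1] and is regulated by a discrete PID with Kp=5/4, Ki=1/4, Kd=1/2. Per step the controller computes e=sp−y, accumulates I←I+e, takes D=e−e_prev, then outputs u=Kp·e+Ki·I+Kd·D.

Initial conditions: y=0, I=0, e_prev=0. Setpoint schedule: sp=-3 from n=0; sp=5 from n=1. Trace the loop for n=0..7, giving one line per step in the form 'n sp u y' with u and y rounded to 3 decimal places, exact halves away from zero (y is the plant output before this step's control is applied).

(exact arithmetic carried between steps; '≈' marks a value shown rounded to 6 d.p. or computed from one; I and e_prev carry over from the previous line; the table rounds u and y to 3 d.p., halves away from zero)
n=0: y=0, sp=-3, e=sp−y=-3; I=-3, D=e−e_prev=-3; u=5/4·(-3)+1/4·(-3)+1/2·(-3)=-6; next y=7/10·0+1·(-6)=-6
n=1: y=-6, sp=5, e=sp−y=11; I=8, D=e−e_prev=14; u=5/4·11+1/4·8+1/2·14=22.75; next y=7/10·(-6)+1·22.75=18.55
n=2: y=18.55, sp=5, e=sp−y=-13.55; I=-5.55, D=e−e_prev=-24.55; u=5/4·(-13.55)+1/4·(-5.55)+1/2·(-24.55)=-30.6; next y=7/10·18.55+1·(-30.6)=-17.615
n=3: y=-17.615, sp=5, e=sp−y=22.615; I=17.065, D=e−e_prev=36.165; u=5/4·22.615+1/4·17.065+1/2·36.165=50.6175; next y=7/10·(-17.615)+1·50.6175=38.287
n=4: y=38.287, sp=5, e=sp−y=-33.287; I=-16.222, D=e−e_prev=-55.902; u=5/4·(-33.287)+1/4·(-16.222)+1/2·(-55.902)=-73.61525; next y=7/10·38.287+1·(-73.61525)=-46.81435
n=5: y=-46.81435, sp=5, e=sp−y=51.81435; I=35.59235, D=e−e_prev=85.10135; u=5/4·51.81435+1/4·35.59235+1/2·85.10135=116.2167; next y=7/10·(-46.81435)+1·116.2167=83.446655
n=6: y=83.446655, sp=5, e=sp−y=-78.446655; I=-42.854305, D=e−e_prev=-130.261005; u=5/4·(-78.446655)+1/4·(-42.854305)+1/2·(-130.261005)≈-173.902398; next y=7/10·83.446655+1·(-173.902398)≈-115.489739
n=7: y=-115.489739, sp=5, e=sp−y=120.489739; I=77.635434, D=e−e_prev=198.936394; u=5/4·120.489739+1/4·77.635434+1/2·198.936394≈269.489229; next y=7/10·(-115.489739)+1·269.489229≈188.646412

0 -3 -6.000 0.000
1 5 22.750 -6.000
2 5 -30.600 18.550
3 5 50.618 -17.615
4 5 -73.615 38.287
5 5 116.217 -46.814
6 5 -173.902 83.447
7 5 269.489 -115.490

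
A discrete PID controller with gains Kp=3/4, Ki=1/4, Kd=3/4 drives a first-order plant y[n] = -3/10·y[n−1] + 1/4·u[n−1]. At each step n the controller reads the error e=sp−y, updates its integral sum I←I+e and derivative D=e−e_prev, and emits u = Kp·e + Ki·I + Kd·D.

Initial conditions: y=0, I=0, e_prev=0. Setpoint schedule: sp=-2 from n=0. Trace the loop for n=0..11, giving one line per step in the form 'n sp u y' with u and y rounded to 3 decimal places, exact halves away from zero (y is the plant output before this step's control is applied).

0 -2 -3.500 0.000
1 -2 -0.969 -0.875
2 -2 -3.473 0.020
3 -2 -1.741 -0.874
4 -2 -3.921 -0.173
5 -2 -2.530 -0.928
6 -2 -4.369 -0.354
7 -2 -3.244 -0.986
8 -2 -4.796 -0.515
9 -2 -3.887 -1.044
10 -2 -5.199 -0.658
11 -2 -4.468 -1.102

(exact arithmetic carried between steps; '≈' marks a value shown rounded to 6 d.p. or computed from one; I and e_prev carry over from the previous line; the table rounds u and y to 3 d.p., halves away from zero)
n=0: y=0, sp=-2, e=sp−y=-2; I=-2, D=e−e_prev=-2; u=3/4·(-2)+1/4·(-2)+3/4·(-2)=-3.5; next y=-3/10·0+1/4·(-3.5)=-0.875
n=1: y=-0.875, sp=-2, e=sp−y=-1.125; I=-3.125, D=e−e_prev=0.875; u=3/4·(-1.125)+1/4·(-3.125)+3/4·0.875=-0.96875; next y=-3/10·(-0.875)+1/4·(-0.96875)≈0.020313
n=2: y≈0.020313, sp=-2, e=sp−y≈-2.020313; I≈-5.145313, D=e−e_prev≈-0.895313; u=3/4·(-2.020313)+1/4·(-5.145313)+3/4·(-0.895313)≈-3.473047; next y=-3/10·0.020313+1/4·(-3.473047)≈-0.874355
n=3: y≈-0.874355, sp=-2, e=sp−y≈-1.125645; I≈-6.270957, D=e−e_prev≈0.894668; u=3/4·(-1.125645)+1/4·(-6.270957)+3/4·0.894668≈-1.740972; next y=-3/10·(-0.874355)+1/4·(-1.740972)≈-0.172936
n=4: y≈-0.172936, sp=-2, e=sp−y≈-1.827064; I≈-8.098021, D=e−e_prev≈-0.701419; u=3/4·(-1.827064)+1/4·(-8.098021)+3/4·(-0.701419)≈-3.920867; next y=-3/10·(-0.172936)+1/4·(-3.920867)≈-0.928336
n=5: y≈-0.928336, sp=-2, e=sp−y≈-1.071664; I≈-9.169685, D=e−e_prev≈0.755400; u=3/4·(-1.071664)+1/4·(-9.169685)+3/4·0.755400≈-2.529619; next y=-3/10·(-0.928336)+1/4·(-2.529619)≈-0.353904
n=6: y≈-0.353904, sp=-2, e=sp−y≈-1.646096; I≈-10.815781, D=e−e_prev≈-0.574432; u=3/4·(-1.646096)+1/4·(-10.815781)+3/4·(-0.574432)≈-4.369341; next y=-3/10·(-0.353904)+1/4·(-4.369341)≈-0.986164
n=7: y≈-0.986164, sp=-2, e=sp−y≈-1.013836; I≈-11.829617, D=e−e_prev≈0.632260; u=3/4·(-1.013836)+1/4·(-11.829617)+3/4·0.632260≈-3.243586; next y=-3/10·(-0.986164)+1/4·(-3.243586)≈-0.515047
n=8: y≈-0.515047, sp=-2, e=sp−y≈-1.484953; I≈-13.314569, D=e−e_prev≈-0.471117; u=3/4·(-1.484953)+1/4·(-13.314569)+3/4·(-0.471117)≈-4.795694; next y=-3/10·(-0.515047)+1/4·(-4.795694)≈-1.044409
n=9: y≈-1.044409, sp=-2, e=sp−y≈-0.955591; I≈-14.270160, D=e−e_prev≈0.529362; u=3/4·(-0.955591)+1/4·(-14.270160)+3/4·0.529362≈-3.887211; next y=-3/10·(-1.044409)+1/4·(-3.887211)≈-0.658480
n=10: y≈-0.658480, sp=-2, e=sp−y≈-1.341520; I≈-15.611680, D=e−e_prev≈-0.385929; u=3/4·(-1.341520)+1/4·(-15.611680)+3/4·(-0.385929)≈-5.198507; next y=-3/10·(-0.658480)+1/4·(-5.198507)≈-1.102083
n=11: y≈-1.102083, sp=-2, e=sp−y≈-0.897917; I≈-16.509597, D=e−e_prev≈0.443603; u=3/4·(-0.897917)+1/4·(-16.509597)+3/4·0.443603≈-4.468135; next y=-3/10·(-1.102083)+1/4·(-4.468135)≈-0.786409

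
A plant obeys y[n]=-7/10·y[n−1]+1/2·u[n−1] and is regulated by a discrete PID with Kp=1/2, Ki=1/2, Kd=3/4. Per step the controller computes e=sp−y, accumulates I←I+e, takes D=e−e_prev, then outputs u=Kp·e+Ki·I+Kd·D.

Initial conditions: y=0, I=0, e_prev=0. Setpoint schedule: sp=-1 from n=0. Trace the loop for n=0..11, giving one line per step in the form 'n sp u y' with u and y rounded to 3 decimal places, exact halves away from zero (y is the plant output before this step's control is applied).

(exact arithmetic carried between steps; '≈' marks a value shown rounded to 6 d.p. or computed from one; I and e_prev carry over from the previous line; the table rounds u and y to 3 d.p., halves away from zero)
n=0: y=0, sp=-1, e=sp−y=-1; I=-1, D=e−e_prev=-1; u=1/2·(-1)+1/2·(-1)+3/4·(-1)=-1.75; next y=-7/10·0+1/2·(-1.75)=-0.875
n=1: y=-0.875, sp=-1, e=sp−y=-0.125; I=-1.125, D=e−e_prev=0.875; u=1/2·(-0.125)+1/2·(-1.125)+3/4·0.875=0.03125; next y=-7/10·(-0.875)+1/2·0.03125=0.628125
n=2: y=0.628125, sp=-1, e=sp−y=-1.628125; I=-2.753125, D=e−e_prev=-1.503125; u=1/2·(-1.628125)+1/2·(-2.753125)+3/4·(-1.503125)≈-3.317969; next y=-7/10·0.628125+1/2·(-3.317969)≈-2.098672
n=3: y≈-2.098672, sp=-1, e=sp−y≈1.098672; I≈-1.654453, D=e−e_prev≈2.726797; u=1/2·1.098672+1/2·(-1.654453)+3/4·2.726797≈1.767207; next y=-7/10·(-2.098672)+1/2·1.767207≈2.352674
n=4: y≈2.352674, sp=-1, e=sp−y≈-3.352674; I≈-5.007127, D=e−e_prev≈-4.451346; u=1/2·(-3.352674)+1/2·(-5.007127)+3/4·(-4.451346)≈-7.518410; next y=-7/10·2.352674+1/2·(-7.518410)≈-5.406077
n=5: y≈-5.406077, sp=-1, e=sp−y≈4.406077; I≈-0.601050, D=e−e_prev≈7.758750; u=1/2·4.406077+1/2·(-0.601050)+3/4·7.758750≈7.721576; next y=-7/10·(-5.406077)+1/2·7.721576≈7.645041
n=6: y≈7.645041, sp=-1, e=sp−y≈-8.645041; I≈-9.246092, D=e−e_prev≈-13.051118; u=1/2·(-8.645041)+1/2·(-9.246092)+3/4·(-13.051118)≈-18.733905; next y=-7/10·7.645041+1/2·(-18.733905)≈-14.718482
n=7: y≈-14.718482, sp=-1, e=sp−y≈13.718482; I≈4.472390, D=e−e_prev≈22.363523; u=1/2·13.718482+1/2·4.472390+3/4·22.363523≈25.868078; next y=-7/10·(-14.718482)+1/2·25.868078≈23.236976
n=8: y≈23.236976, sp=-1, e=sp−y≈-24.236976; I≈-19.764586, D=e−e_prev≈-37.955458; u=1/2·(-24.236976)+1/2·(-19.764586)+3/4·(-37.955458)≈-50.467374; next y=-7/10·23.236976+1/2·(-50.467374)≈-41.499571
n=9: y≈-41.499571, sp=-1, e=sp−y≈40.499571; I≈20.734984, D=e−e_prev≈64.736547; u=1/2·40.499571+1/2·20.734984+3/4·64.736547≈79.169687; next y=-7/10·(-41.499571)+1/2·79.169687≈68.634543
n=10: y≈68.634543, sp=-1, e=sp−y≈-69.634543; I≈-48.899559, D=e−e_prev≈-110.134113; u=1/2·(-69.634543)+1/2·(-48.899559)+3/4·(-110.134113)≈-141.867636; next y=-7/10·68.634543+1/2·(-141.867636)≈-118.977998
n=11: y≈-118.977998, sp=-1, e=sp−y≈117.977998; I≈69.078439, D=e−e_prev≈187.612541; u=1/2·117.977998+1/2·69.078439+3/4·187.612541≈234.237625; next y=-7/10·(-118.977998)+1/2·234.237625≈200.403411

0 -1 -1.750 0.000
1 -1 0.031 -0.875
2 -1 -3.318 0.628
3 -1 1.767 -2.099
4 -1 -7.518 2.353
5 -1 7.722 -5.406
6 -1 -18.734 7.645
7 -1 25.868 -14.718
8 -1 -50.467 23.237
9 -1 79.170 -41.500
10 -1 -141.868 68.635
11 -1 234.238 -118.978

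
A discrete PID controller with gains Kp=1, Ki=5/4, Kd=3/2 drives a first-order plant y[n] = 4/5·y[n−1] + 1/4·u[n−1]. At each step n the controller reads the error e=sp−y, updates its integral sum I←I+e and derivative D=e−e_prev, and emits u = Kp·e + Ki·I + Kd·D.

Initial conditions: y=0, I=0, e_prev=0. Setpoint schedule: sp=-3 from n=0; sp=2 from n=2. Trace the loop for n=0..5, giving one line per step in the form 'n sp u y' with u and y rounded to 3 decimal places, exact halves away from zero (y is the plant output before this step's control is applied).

(exact arithmetic carried between steps; '≈' marks a value shown rounded to 6 d.p. or computed from one; I and e_prev carry over from the previous line; the table rounds u and y to 3 d.p., halves away from zero)
n=0: y=0, sp=-3, e=sp−y=-3; I=-3, D=e−e_prev=-3; u=1·(-3)+5/4·(-3)+3/2·(-3)=-11.25; next y=4/5·0+1/4·(-11.25)=-2.8125
n=1: y=-2.8125, sp=-3, e=sp−y=-0.1875; I=-3.1875, D=e−e_prev=2.8125; u=1·(-0.1875)+5/4·(-3.1875)+3/2·2.8125=0.046875; next y=4/5·(-2.8125)+1/4·0.046875≈-2.238281
n=2: y≈-2.238281, sp=2, e=sp−y≈4.238281; I≈1.050781, D=e−e_prev≈4.425781; u=1·4.238281+5/4·1.050781+3/2·4.425781≈12.190430; next y=4/5·(-2.238281)+1/4·12.190430≈1.256982
n=3: y≈1.256982, sp=2, e=sp−y≈0.743018; I≈1.793799, D=e−e_prev≈-3.495264; u=1·0.743018+5/4·1.793799+3/2·(-3.495264)≈-2.257629; next y=4/5·1.256982+1/4·(-2.257629)≈0.441179
n=4: y≈0.441179, sp=2, e=sp−y≈1.558821; I≈3.352620, D=e−e_prev≈0.815804; u=1·1.558821+5/4·3.352620+3/2·0.815804≈6.973302; next y=4/5·0.441179+1/4·6.973302≈2.096268
n=5: y≈2.096268, sp=2, e=sp−y≈-0.096268; I≈3.256352, D=e−e_prev≈-1.655090; u=1·(-0.096268)+5/4·3.256352+3/2·(-1.655090)≈1.491536; next y=4/5·2.096268+1/4·1.491536≈2.049899

0 -3 -11.250 0.000
1 -3 0.047 -2.813
2 2 12.190 -2.238
3 2 -2.258 1.257
4 2 6.973 0.441
5 2 1.492 2.096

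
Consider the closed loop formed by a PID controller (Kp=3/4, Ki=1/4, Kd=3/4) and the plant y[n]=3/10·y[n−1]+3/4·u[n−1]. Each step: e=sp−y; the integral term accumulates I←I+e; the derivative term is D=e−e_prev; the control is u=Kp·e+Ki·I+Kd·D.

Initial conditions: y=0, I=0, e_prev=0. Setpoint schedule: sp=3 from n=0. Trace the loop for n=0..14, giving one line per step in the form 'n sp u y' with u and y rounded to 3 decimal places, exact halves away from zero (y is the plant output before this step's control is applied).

(exact arithmetic carried between steps; '≈' marks a value shown rounded to 6 d.p. or computed from one; I and e_prev carry over from the previous line; the table rounds u and y to 3 d.p., halves away from zero)
n=0: y=0, sp=3, e=sp−y=3; I=3, D=e−e_prev=3; u=3/4·3+1/4·3+3/4·3=5.25; next y=3/10·0+3/4·5.25=3.9375
n=1: y=3.9375, sp=3, e=sp−y=-0.9375; I=2.0625, D=e−e_prev=-3.9375; u=3/4·(-0.9375)+1/4·2.0625+3/4·(-3.9375)=-3.140625; next y=3/10·3.9375+3/4·(-3.140625)≈-1.174219
n=2: y≈-1.174219, sp=3, e=sp−y≈4.174219; I≈6.236719, D=e−e_prev≈5.111719; u=3/4·4.174219+1/4·6.236719+3/4·5.111719≈8.523633; next y=3/10·(-1.174219)+3/4·8.523633≈6.040459
n=3: y≈6.040459, sp=3, e=sp−y≈-3.040459; I≈3.196260, D=e−e_prev≈-7.214678; u=3/4·(-3.040459)+1/4·3.196260+3/4·(-7.214678)≈-6.892288; next y=3/10·6.040459+3/4·(-6.892288)≈-3.357078
n=4: y≈-3.357078, sp=3, e=sp−y≈6.357078; I≈9.553338, D=e−e_prev≈9.397537; u=3/4·6.357078+1/4·9.553338+3/4·9.397537≈14.204296; next y=3/10·(-3.357078)+3/4·14.204296≈9.646098
n=5: y≈9.646098, sp=3, e=sp−y≈-6.646098; I≈2.907239, D=e−e_prev≈-13.003176; u=3/4·(-6.646098)+1/4·2.907239+3/4·(-13.003176)≈-14.010146; next y=3/10·9.646098+3/4·(-14.010146)≈-7.613780
n=6: y≈-7.613780, sp=3, e=sp−y≈10.613780; I≈13.521020, D=e−e_prev≈17.259879; u=3/4·10.613780+1/4·13.521020+3/4·17.259879≈24.285499; next y=3/10·(-7.613780)+3/4·24.285499≈15.929990
n=7: y≈15.929990, sp=3, e=sp−y≈-12.929990; I≈0.591029, D=e−e_prev≈-23.543770; u=3/4·(-12.929990)+1/4·0.591029+3/4·(-23.543770)≈-27.207563; next y=3/10·15.929990+3/4·(-27.207563)≈-15.626675
n=8: y≈-15.626675, sp=3, e=sp−y≈18.626675; I≈19.217705, D=e−e_prev≈31.556665; u=3/4·18.626675+1/4·19.217705+3/4·31.556665≈42.441931; next y=3/10·(-15.626675)+3/4·42.441931≈27.143446
n=9: y≈27.143446, sp=3, e=sp−y≈-24.143446; I≈-4.925741, D=e−e_prev≈-42.770121; u=3/4·(-24.143446)+1/4·(-4.925741)+3/4·(-42.770121)≈-51.416611; next y=3/10·27.143446+3/4·(-51.416611)≈-30.419424
n=10: y≈-30.419424, sp=3, e=sp−y≈33.419424; I≈28.493683, D=e−e_prev≈57.562870; u=3/4·33.419424+1/4·28.493683+3/4·57.562870≈75.360142; next y=3/10·(-30.419424)+3/4·75.360142≈47.394279
n=11: y≈47.394279, sp=3, e=sp−y≈-44.394279; I≈-15.900596, D=e−e_prev≈-77.813703; u=3/4·(-44.394279)+1/4·(-15.900596)+3/4·(-77.813703)≈-95.631136; next y=3/10·47.394279+3/4·(-95.631136)≈-57.505068
n=12: y≈-57.505068, sp=3, e=sp−y≈60.505068; I≈44.604472, D=e−e_prev≈104.899347; u=3/4·60.505068+1/4·44.604472+3/4·104.899347≈135.204429; next y=3/10·(-57.505068)+3/4·135.204429≈84.151802
n=13: y≈84.151802, sp=3, e=sp−y≈-81.151802; I≈-36.547330, D=e−e_prev≈-141.656870; u=3/4·(-81.151802)+1/4·(-36.547330)+3/4·(-141.656870)≈-176.243336; next y=3/10·84.151802+3/4·(-176.243336)≈-106.936961
n=14: y≈-106.936961, sp=3, e=sp−y≈109.936961; I≈73.389632, D=e−e_prev≈191.088763; u=3/4·109.936961+1/4·73.389632+3/4·191.088763≈244.116701; next y=3/10·(-106.936961)+3/4·244.116701≈151.006437

0 3 5.250 0.000
1 3 -3.141 3.938
2 3 8.524 -1.174
3 3 -6.892 6.040
4 3 14.204 -3.357
5 3 -14.010 9.646
6 3 24.285 -7.614
7 3 -27.208 15.930
8 3 42.442 -15.627
9 3 -51.417 27.143
10 3 75.360 -30.419
11 3 -95.631 47.394
12 3 135.204 -57.505
13 3 -176.243 84.152
14 3 244.117 -106.937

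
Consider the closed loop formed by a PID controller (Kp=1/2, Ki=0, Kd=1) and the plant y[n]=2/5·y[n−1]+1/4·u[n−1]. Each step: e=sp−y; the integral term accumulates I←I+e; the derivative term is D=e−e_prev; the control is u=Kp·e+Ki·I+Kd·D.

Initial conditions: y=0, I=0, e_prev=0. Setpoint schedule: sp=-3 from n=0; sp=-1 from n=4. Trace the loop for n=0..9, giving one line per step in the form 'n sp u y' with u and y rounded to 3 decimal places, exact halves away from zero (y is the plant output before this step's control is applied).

0 -3 -4.500 0.000
1 -3 0.188 -1.125
2 -3 -2.020 -0.403
3 -3 -0.904 -0.666
4 -1 1.572 -0.492
5 -1 -1.287 0.196
6 -1 0.061 -0.243
7 -1 -0.620 -0.082
8 -1 -0.300 -0.188
9 -1 -0.463 -0.150

(exact arithmetic carried between steps; '≈' marks a value shown rounded to 6 d.p. or computed from one; I and e_prev carry over from the previous line; the table rounds u and y to 3 d.p., halves away from zero)
n=0: y=0, sp=-3, e=sp−y=-3; I=-3, D=e−e_prev=-3; u=1/2·(-3)+0·(-3)+1·(-3)=-4.5; next y=2/5·0+1/4·(-4.5)=-1.125
n=1: y=-1.125, sp=-3, e=sp−y=-1.875; I=-4.875, D=e−e_prev=1.125; u=1/2·(-1.875)+0·(-4.875)+1·1.125=0.1875; next y=2/5·(-1.125)+1/4·0.1875=-0.403125
n=2: y=-0.403125, sp=-3, e=sp−y=-2.596875; I=-7.471875, D=e−e_prev=-0.721875; u=1/2·(-2.596875)+0·(-7.471875)+1·(-0.721875)≈-2.020313; next y=2/5·(-0.403125)+1/4·(-2.020313)≈-0.666328
n=3: y≈-0.666328, sp=-3, e=sp−y≈-2.333672; I≈-9.805547, D=e−e_prev≈0.263203; u=1/2·(-2.333672)+0·(-9.805547)+1·0.263203≈-0.903633; next y=2/5·(-0.666328)+1/4·(-0.903633)≈-0.492439
n=4: y≈-0.492439, sp=-1, e=sp−y≈-0.507561; I≈-10.313107, D=e−e_prev≈1.826111; u=1/2·(-0.507561)+0·(-10.313107)+1·1.826111≈1.572331; next y=2/5·(-0.492439)+1/4·1.572331≈0.196107
n=5: y≈0.196107, sp=-1, e=sp−y≈-1.196107; I≈-11.509214, D=e−e_prev≈-0.688546; u=1/2·(-1.196107)+0·(-11.509214)+1·(-0.688546)≈-1.286600; next y=2/5·0.196107+1/4·(-1.286600)≈-0.243207
n=6: y≈-0.243207, sp=-1, e=sp−y≈-0.756793; I≈-12.266007, D=e−e_prev≈0.439314; u=1/2·(-0.756793)+0·(-12.266007)+1·0.439314≈0.060918; next y=2/5·(-0.243207)+1/4·0.060918≈-0.082053
n=7: y≈-0.082053, sp=-1, e=sp−y≈-0.917947; I≈-13.183954, D=e−e_prev≈-0.161154; u=1/2·(-0.917947)+0·(-13.183954)+1·(-0.161154)≈-0.620127; next y=2/5·(-0.082053)+1/4·(-0.620127)≈-0.187853
n=8: y≈-0.187853, sp=-1, e=sp−y≈-0.812147; I≈-13.996101, D=e−e_prev≈0.105800; u=1/2·(-0.812147)+0·(-13.996101)+1·0.105800≈-0.300274; next y=2/5·(-0.187853)+1/4·(-0.300274)≈-0.150210
n=9: y≈-0.150210, sp=-1, e=sp−y≈-0.849790; I≈-14.845891, D=e−e_prev≈-0.037643; u=1/2·(-0.849790)+0·(-14.845891)+1·(-0.037643)≈-0.462539; next y=2/5·(-0.150210)+1/4·(-0.462539)≈-0.175719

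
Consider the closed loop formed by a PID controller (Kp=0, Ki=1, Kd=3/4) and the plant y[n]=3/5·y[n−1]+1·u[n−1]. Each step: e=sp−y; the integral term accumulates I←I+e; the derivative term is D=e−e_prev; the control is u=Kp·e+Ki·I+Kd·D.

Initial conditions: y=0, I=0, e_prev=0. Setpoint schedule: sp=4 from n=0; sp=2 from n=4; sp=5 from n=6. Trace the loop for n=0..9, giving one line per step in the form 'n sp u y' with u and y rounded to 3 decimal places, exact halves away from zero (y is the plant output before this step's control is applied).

0 4 7.000 0.000
1 4 -4.250 7.000
2 4 10.338 -0.050
3 4 -9.026 10.308
4 2 11.945 -2.841
5 2 -14.468 10.240
6 5 24.840 -8.324
7 5 -27.306 19.846
8 5 40.653 -15.399
9 5 -47.303 31.414

(exact arithmetic carried between steps; '≈' marks a value shown rounded to 6 d.p. or computed from one; I and e_prev carry over from the previous line; the table rounds u and y to 3 d.p., halves away from zero)
n=0: y=0, sp=4, e=sp−y=4; I=4, D=e−e_prev=4; u=0·4+1·4+3/4·4=7; next y=3/5·0+1·7=7
n=1: y=7, sp=4, e=sp−y=-3; I=1, D=e−e_prev=-7; u=0·(-3)+1·1+3/4·(-7)=-4.25; next y=3/5·7+1·(-4.25)=-0.05
n=2: y=-0.05, sp=4, e=sp−y=4.05; I=5.05, D=e−e_prev=7.05; u=0·4.05+1·5.05+3/4·7.05=10.3375; next y=3/5·(-0.05)+1·10.3375=10.3075
n=3: y=10.3075, sp=4, e=sp−y=-6.3075; I=-1.2575, D=e−e_prev=-10.3575; u=0·(-6.3075)+1·(-1.2575)+3/4·(-10.3575)=-9.025625; next y=3/5·10.3075+1·(-9.025625)=-2.841125
n=4: y=-2.841125, sp=2, e=sp−y=4.841125; I=3.583625, D=e−e_prev=11.148625; u=0·4.841125+1·3.583625+3/4·11.148625≈11.945094; next y=3/5·(-2.841125)+1·11.945094≈10.240419
n=5: y≈10.240419, sp=2, e=sp−y≈-8.240419; I≈-4.656794, D=e−e_prev≈-13.081544; u=0·(-8.240419)+1·(-4.656794)+3/4·(-13.081544)≈-14.467952; next y=3/5·10.240419+1·(-14.467952)≈-8.323700
n=6: y≈-8.323700, sp=5, e=sp−y≈13.323700; I≈8.666907, D=e−e_prev≈21.564119; u=0·13.323700+1·8.666907+3/4·21.564119≈24.839996; next y=3/5·(-8.323700)+1·24.839996≈19.845776
n=7: y≈19.845776, sp=5, e=sp−y≈-14.845776; I≈-6.178869, D=e−e_prev≈-28.169476; u=0·(-14.845776)+1·(-6.178869)+3/4·(-28.169476)≈-27.305976; next y=3/5·19.845776+1·(-27.305976)≈-15.398511
n=8: y≈-15.398511, sp=5, e=sp−y≈20.398511; I≈14.219642, D=e−e_prev≈35.244286; u=0·20.398511+1·14.219642+3/4·35.244286≈40.652856; next y=3/5·(-15.398511)+1·40.652856≈31.413750
n=9: y≈31.413750, sp=5, e=sp−y≈-26.413750; I≈-12.194108, D=e−e_prev≈-46.812261; u=0·(-26.413750)+1·(-12.194108)+3/4·(-46.812261)≈-47.303304; next y=3/5·31.413750+1·(-47.303304)≈-28.455054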